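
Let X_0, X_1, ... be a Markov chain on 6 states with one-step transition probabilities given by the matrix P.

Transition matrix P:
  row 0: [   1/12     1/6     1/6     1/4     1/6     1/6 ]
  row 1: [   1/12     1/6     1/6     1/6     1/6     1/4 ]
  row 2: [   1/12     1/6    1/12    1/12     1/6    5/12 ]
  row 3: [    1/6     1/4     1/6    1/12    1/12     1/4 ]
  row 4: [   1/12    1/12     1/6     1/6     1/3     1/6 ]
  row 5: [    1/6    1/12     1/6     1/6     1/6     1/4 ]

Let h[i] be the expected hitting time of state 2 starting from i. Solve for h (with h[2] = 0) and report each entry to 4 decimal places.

First-step conditioning: h[2] = 0; for i ≠ 2, h[i] = 1 + Σ_k P[i][k]·h[k].
  h[0] = 1 + 1/12·h[0] + 1/6·h[1] + 1/4·h[3] + 1/6·h[4] + 1/6·h[5]
  h[1] = 1 + 1/12·h[0] + 1/6·h[1] + 1/6·h[3] + 1/6·h[4] + 1/4·h[5]
  h[3] = 1 + 1/6·h[0] + 1/4·h[1] + 1/12·h[3] + 1/12·h[4] + 1/4·h[5]
  h[4] = 1 + 1/12·h[0] + 1/12·h[1] + 1/6·h[3] + 1/3·h[4] + 1/6·h[5]
  h[5] = 1 + 1/6·h[0] + 1/12·h[1] + 1/6·h[3] + 1/6·h[4] + 1/4·h[5]
Solving the 5×5 linear system over states ≠ 2 gives exactly h = [6, 6, 0, 6, 6, 6] (h[2] = 0 is the target).

h = [6.0000, 6.0000, 0.0000, 6.0000, 6.0000, 6.0000]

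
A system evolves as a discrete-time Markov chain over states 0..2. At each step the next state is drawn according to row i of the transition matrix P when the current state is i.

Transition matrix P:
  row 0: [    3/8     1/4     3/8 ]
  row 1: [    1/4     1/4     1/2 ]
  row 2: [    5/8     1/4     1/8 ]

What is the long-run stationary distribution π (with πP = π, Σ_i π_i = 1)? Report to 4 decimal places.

π = [0.4250, 0.2500, 0.3250]

Balance equations π_j = Σ_i π_i·P[i][j]:
  π_0 = 3/8·π_0 + 1/4·π_1 + 5/8·π_2
  π_1 = 1/4·π_0 + 1/4·π_1 + 1/4·π_2
  normalize: π_0 + π_1 + π_2 = 1
Solving the linear system gives exactly π = [17/40, 1/4, 13/40].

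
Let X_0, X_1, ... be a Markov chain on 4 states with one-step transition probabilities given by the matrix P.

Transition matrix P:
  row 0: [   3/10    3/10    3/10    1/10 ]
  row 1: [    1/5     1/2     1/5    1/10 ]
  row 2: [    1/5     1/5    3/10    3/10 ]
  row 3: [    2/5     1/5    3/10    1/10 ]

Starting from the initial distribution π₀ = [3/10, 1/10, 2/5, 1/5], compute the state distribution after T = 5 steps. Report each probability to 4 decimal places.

t=0: π = [0.3000, 0.1000, 0.4000, 0.2000]
t=1: π = [0.2700, 0.2600, 0.2900, 0.1800]
t=2: π = [0.2630, 0.3050, 0.2740, 0.1580]
t=3: π = [0.2579, 0.3178, 0.2695, 0.1548]
t=4: π = [0.2568, 0.3211, 0.2682, 0.1539]
t=5: π = [0.2565, 0.3220, 0.2679, 0.1536]

π = [0.2565, 0.3220, 0.2679, 0.1536]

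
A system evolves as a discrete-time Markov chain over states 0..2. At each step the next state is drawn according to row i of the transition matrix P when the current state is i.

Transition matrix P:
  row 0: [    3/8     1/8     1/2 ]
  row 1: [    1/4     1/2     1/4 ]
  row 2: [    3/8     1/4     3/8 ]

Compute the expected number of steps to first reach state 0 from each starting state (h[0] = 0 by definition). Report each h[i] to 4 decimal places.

h = [0.0000, 3.5000, 3.0000]

First-step conditioning: h[0] = 0; for i ≠ 0, h[i] = 1 + Σ_k P[i][k]·h[k].
  h[1] = 1 + 1/2·h[1] + 1/4·h[2]
  h[2] = 1 + 1/4·h[1] + 3/8·h[2]
Solving the 2×2 linear system over states ≠ 0 gives exactly h = [0, 7/2, 3] (h[0] = 0 is the target).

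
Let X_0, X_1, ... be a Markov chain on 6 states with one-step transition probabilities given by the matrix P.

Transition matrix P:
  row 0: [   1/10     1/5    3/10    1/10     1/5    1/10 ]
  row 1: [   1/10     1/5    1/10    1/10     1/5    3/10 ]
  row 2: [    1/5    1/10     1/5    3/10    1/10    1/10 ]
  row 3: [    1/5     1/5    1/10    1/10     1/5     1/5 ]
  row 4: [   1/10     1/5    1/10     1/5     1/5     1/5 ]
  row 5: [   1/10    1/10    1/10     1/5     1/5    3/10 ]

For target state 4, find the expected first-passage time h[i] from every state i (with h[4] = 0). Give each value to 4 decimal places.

h = [5.4982, 5.3758, 5.9891, 5.3879, 0.0000, 5.3770]

First-step conditioning: h[4] = 0; for i ≠ 4, h[i] = 1 + Σ_k P[i][k]·h[k].
  h[0] = 1 + 1/10·h[0] + 1/5·h[1] + 3/10·h[2] + 1/10·h[3] + 1/10·h[5]
  h[1] = 1 + 1/10·h[0] + 1/5·h[1] + 1/10·h[2] + 1/10·h[3] + 3/10·h[5]
  h[2] = 1 + 1/5·h[0] + 1/10·h[1] + 1/5·h[2] + 3/10·h[3] + 1/10·h[5]
  h[3] = 1 + 1/5·h[0] + 1/5·h[1] + 1/10·h[2] + 1/10·h[3] + 1/5·h[5]
  h[5] = 1 + 1/10·h[0] + 1/10·h[1] + 1/10·h[2] + 1/5·h[3] + 3/10·h[5]
Solving the 5×5 linear system over states ≠ 4 gives exactly h = [1512/275, 887/165, 1647/275, 889/165, 0, 4436/825] (h[4] = 0 is the target).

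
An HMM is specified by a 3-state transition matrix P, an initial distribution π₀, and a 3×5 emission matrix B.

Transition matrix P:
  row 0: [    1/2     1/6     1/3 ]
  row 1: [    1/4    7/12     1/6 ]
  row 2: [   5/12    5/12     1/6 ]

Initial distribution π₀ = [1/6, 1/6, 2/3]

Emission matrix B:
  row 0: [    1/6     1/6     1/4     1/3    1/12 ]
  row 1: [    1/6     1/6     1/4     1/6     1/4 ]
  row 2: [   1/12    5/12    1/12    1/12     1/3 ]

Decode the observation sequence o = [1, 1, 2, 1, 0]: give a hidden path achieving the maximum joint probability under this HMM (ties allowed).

path = [2, 1, 1, 1, 1]

t=0: δ = [2.778e-02, 2.778e-02, 2.778e-01]  (obs o_0=1)
t=1: δ = [1.929e-02, 1.929e-02, 1.929e-02]  ψ = [2, 2, 2]  (obs o_1=1)
t=2: δ = [2.411e-03, 2.813e-03, 5.358e-04]  ψ = [0, 1, 0]  (obs o_2=2)
t=3: δ = [2.009e-04, 2.735e-04, 3.349e-04]  ψ = [0, 1, 0]  (obs o_3=1)
t=4: δ = [2.326e-05, 2.659e-05, 5.582e-06]  ψ = [2, 1, 0]  (obs o_4=0)
backtrack: best end state = 1; path = [2, 1, 1, 1, 1]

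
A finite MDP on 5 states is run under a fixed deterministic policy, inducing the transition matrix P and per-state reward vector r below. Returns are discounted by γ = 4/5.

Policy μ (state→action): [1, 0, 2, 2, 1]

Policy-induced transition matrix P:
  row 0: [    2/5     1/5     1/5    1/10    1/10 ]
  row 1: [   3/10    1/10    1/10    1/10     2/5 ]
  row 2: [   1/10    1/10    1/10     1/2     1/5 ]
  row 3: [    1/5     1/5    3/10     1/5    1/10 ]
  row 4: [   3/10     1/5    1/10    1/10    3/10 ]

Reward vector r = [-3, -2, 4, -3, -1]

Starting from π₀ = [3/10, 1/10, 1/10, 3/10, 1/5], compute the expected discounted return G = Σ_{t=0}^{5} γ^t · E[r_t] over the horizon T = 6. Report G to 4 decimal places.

t=0: π = [0.3000, 0.1000, 0.1000, 0.3000, 0.2000], E[r] = -1.8000, γ^t·E[r] = -1.800000, running G = -1.800000
t=1: π = [0.2800, 0.1800, 0.1900, 0.1700, 0.1800], E[r] = -1.1300, γ^t·E[r] = -0.904000, running G = -2.704000
t=2: π = [0.2730, 0.1630, 0.1620, 0.1930, 0.2090], E[r] = -1.2850, γ^t·E[r] = -0.822400, running G = -3.526400
t=3: π = [0.2756, 0.1675, 0.1659, 0.1841, 0.2069], E[r] = -1.2574, γ^t·E[r] = -0.643789, running G = -4.170189
t=4: π = [0.2760, 0.1667, 0.1644, 0.1848, 0.2082], E[r] = -1.2662, γ^t·E[r] = -0.518652, running G = -4.688841
t=5: π = [0.2762, 0.1669, 0.1646, 0.1842, 0.2081], E[r] = -1.2651, γ^t·E[r] = -0.414544, running G = -5.103384

G = -5.1034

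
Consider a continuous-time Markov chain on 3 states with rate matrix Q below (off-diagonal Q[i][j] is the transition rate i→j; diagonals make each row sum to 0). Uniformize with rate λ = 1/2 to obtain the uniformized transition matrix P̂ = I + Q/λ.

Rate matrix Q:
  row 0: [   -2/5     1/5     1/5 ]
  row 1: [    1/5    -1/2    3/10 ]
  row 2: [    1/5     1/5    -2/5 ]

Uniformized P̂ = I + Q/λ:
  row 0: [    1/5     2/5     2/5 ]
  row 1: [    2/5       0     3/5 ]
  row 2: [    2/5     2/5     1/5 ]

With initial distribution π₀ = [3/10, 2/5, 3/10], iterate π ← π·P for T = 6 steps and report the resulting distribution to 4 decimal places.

t=0: π = [0.3000, 0.4000, 0.3000]
t=1: π = [0.3400, 0.2400, 0.4200]
t=2: π = [0.3320, 0.3040, 0.3640]
t=3: π = [0.3336, 0.2784, 0.3880]
t=4: π = [0.3333, 0.2886, 0.3781]
t=5: π = [0.3333, 0.2845, 0.3821]
t=6: π = [0.3333, 0.2862, 0.3805]

π = [0.3333, 0.2862, 0.3805]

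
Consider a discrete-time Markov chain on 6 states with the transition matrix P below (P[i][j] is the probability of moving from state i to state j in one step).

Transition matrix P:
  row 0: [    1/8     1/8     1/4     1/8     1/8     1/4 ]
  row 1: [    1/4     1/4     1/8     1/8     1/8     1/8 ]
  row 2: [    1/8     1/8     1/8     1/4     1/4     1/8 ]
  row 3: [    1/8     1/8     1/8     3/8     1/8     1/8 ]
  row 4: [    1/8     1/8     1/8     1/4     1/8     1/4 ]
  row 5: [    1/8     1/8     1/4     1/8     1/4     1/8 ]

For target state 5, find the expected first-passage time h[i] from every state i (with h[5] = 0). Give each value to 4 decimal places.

First-step conditioning: h[5] = 0; for i ≠ 5, h[i] = 1 + Σ_k P[i][k]·h[k].
  h[0] = 1 + 1/8·h[0] + 1/8·h[1] + 1/4·h[2] + 1/8·h[3] + 1/8·h[4]
  h[1] = 1 + 1/4·h[0] + 1/4·h[1] + 1/8·h[2] + 1/8·h[3] + 1/8·h[4]
  h[2] = 1 + 1/8·h[0] + 1/8·h[1] + 1/8·h[2] + 1/4·h[3] + 1/4·h[4]
  h[3] = 1 + 1/8·h[0] + 1/8·h[1] + 1/8·h[2] + 3/8·h[3] + 1/8·h[4]
  h[4] = 1 + 1/8·h[0] + 1/8·h[1] + 1/8·h[2] + 1/4·h[3] + 1/8·h[4]
Solving the 5×5 linear system over states ≠ 5 gives exactly h = [1043/192, 391/64, 49/8, 56/9, 49/9, 0] (h[5] = 0 is the target).

h = [5.4323, 6.1094, 6.1250, 6.2222, 5.4444, 0.0000]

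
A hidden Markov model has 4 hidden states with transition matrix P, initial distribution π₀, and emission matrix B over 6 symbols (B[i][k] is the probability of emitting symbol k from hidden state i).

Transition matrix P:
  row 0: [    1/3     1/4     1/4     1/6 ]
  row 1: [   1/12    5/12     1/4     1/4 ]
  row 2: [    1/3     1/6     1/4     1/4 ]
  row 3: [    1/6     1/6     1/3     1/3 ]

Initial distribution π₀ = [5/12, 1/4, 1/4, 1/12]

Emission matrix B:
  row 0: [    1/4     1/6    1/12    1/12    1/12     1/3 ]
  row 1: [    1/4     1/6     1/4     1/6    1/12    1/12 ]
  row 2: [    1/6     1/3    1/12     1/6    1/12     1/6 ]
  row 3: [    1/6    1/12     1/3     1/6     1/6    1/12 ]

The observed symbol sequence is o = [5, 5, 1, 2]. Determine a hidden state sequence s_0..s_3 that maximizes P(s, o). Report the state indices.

path = [0, 0, 2, 3]

t=0: δ = [1.389e-01, 2.083e-02, 4.167e-02, 6.944e-03]  (obs o_0=5)
t=1: δ = [1.543e-02, 2.894e-03, 5.787e-03, 1.929e-03]  ψ = [0, 0, 0, 0]  (obs o_1=5)
t=2: δ = [8.573e-04, 6.430e-04, 1.286e-03, 2.143e-04]  ψ = [0, 0, 0, 0]  (obs o_2=1)
t=3: δ = [3.572e-05, 6.698e-05, 2.679e-05, 1.072e-04]  ψ = [2, 1, 2, 2]  (obs o_3=2)
backtrack: best end state = 3; path = [0, 0, 2, 3]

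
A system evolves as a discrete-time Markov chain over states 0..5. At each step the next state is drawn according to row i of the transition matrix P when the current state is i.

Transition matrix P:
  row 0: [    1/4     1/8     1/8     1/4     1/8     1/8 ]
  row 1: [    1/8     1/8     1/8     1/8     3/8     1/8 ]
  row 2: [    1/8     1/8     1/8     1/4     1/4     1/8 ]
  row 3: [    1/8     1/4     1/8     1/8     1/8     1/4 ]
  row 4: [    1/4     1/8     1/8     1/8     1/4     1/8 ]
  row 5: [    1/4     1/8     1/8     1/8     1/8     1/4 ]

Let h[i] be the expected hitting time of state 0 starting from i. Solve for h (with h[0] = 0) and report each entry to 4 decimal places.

h = [0.0000, 5.6540, 5.7423, 5.7325, 5.0258, 5.0258]

First-step conditioning: h[0] = 0; for i ≠ 0, h[i] = 1 + Σ_k P[i][k]·h[k].
  h[1] = 1 + 1/8·h[1] + 1/8·h[2] + 1/8·h[3] + 3/8·h[4] + 1/8·h[5]
  h[2] = 1 + 1/8·h[1] + 1/8·h[2] + 1/4·h[3] + 1/4·h[4] + 1/8·h[5]
  h[3] = 1 + 1/4·h[1] + 1/8·h[2] + 1/8·h[3] + 1/8·h[4] + 1/4·h[5]
  h[4] = 1 + 1/8·h[1] + 1/8·h[2] + 1/8·h[3] + 1/4·h[4] + 1/8·h[5]
  h[5] = 1 + 1/8·h[1] + 1/8·h[2] + 1/8·h[3] + 1/8·h[4] + 1/4·h[5]
Solving the 5×5 linear system over states ≠ 0 gives exactly h = [0, 4608/815, 936/163, 4672/815, 4096/815, 4096/815] (h[0] = 0 is the target).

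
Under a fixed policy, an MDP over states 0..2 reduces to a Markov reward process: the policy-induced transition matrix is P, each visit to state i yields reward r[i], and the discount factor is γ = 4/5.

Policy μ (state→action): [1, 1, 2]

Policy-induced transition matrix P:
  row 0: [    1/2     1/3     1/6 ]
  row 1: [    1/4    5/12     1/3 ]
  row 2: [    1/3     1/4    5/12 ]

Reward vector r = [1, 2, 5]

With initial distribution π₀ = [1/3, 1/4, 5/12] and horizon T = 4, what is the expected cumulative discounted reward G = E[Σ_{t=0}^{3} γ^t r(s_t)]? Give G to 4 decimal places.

G = 7.8810

t=0: π = [0.3333, 0.2500, 0.4167], E[r] = 2.9167, γ^t·E[r] = 2.916667, running G = 2.916667
t=1: π = [0.3681, 0.3194, 0.3125], E[r] = 2.5694, γ^t·E[r] = 2.055556, running G = 4.972222
t=2: π = [0.3681, 0.3339, 0.2980], E[r] = 2.5260, γ^t·E[r] = 1.616667, running G = 6.588889
t=3: π = [0.3668, 0.3363, 0.2968], E[r] = 2.5236, γ^t·E[r] = 1.292099, running G = 7.880988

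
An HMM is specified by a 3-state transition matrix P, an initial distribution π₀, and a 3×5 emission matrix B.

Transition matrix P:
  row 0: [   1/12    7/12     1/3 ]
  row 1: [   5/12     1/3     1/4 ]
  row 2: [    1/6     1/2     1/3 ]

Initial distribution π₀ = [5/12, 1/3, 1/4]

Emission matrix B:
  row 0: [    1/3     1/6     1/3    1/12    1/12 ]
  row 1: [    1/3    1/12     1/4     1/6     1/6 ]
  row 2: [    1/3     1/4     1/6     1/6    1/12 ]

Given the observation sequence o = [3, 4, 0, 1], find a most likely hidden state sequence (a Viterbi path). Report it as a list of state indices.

path = [2, 1, 0, 2]

t=0: δ = [3.472e-02, 5.556e-02, 4.167e-02]  (obs o_0=3)
t=1: δ = [1.929e-03, 3.472e-03, 1.157e-03]  ψ = [1, 2, 1]  (obs o_1=4)
t=2: δ = [4.823e-04, 3.858e-04, 2.894e-04]  ψ = [1, 1, 1]  (obs o_2=0)
t=3: δ = [2.679e-05, 2.344e-05, 4.019e-05]  ψ = [1, 0, 0]  (obs o_3=1)
backtrack: best end state = 2; path = [2, 1, 0, 2]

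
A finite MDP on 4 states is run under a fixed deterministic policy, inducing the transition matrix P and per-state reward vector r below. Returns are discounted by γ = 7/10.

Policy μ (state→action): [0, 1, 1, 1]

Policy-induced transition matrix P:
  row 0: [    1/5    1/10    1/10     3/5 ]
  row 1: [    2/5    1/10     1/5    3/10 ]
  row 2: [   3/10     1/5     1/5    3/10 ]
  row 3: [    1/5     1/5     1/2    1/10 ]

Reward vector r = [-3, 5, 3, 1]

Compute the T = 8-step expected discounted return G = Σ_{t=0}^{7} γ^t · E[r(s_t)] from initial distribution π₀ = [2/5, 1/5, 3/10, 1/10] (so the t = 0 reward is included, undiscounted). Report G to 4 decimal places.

t=0: π = [0.4000, 0.2000, 0.3000, 0.1000], E[r] = 0.8000, γ^t·E[r] = 0.800000, running G = 0.800000
t=1: π = [0.2700, 0.1400, 0.1900, 0.4000], E[r] = 0.8600, γ^t·E[r] = 0.602000, running G = 1.402000
t=2: π = [0.2470, 0.1590, 0.2930, 0.3010], E[r] = 1.2340, γ^t·E[r] = 0.604660, running G = 2.006660
t=3: π = [0.2611, 0.1594, 0.2656, 0.3139], E[r] = 1.1244, γ^t·E[r] = 0.385669, running G = 2.392329
t=4: π = [0.2584, 0.1580, 0.2681, 0.3156], E[r] = 1.1342, γ^t·E[r] = 0.272312, running G = 2.664641
t=5: π = [0.2584, 0.1584, 0.2688, 0.3144], E[r] = 1.1375, γ^t·E[r] = 0.191180, running G = 2.855821
t=6: π = [0.2586, 0.1583, 0.2685, 0.3146], E[r] = 1.1361, γ^t·E[r] = 0.133656, running G = 2.989477
t=7: π = [0.2585, 0.1583, 0.2685, 0.3146], E[r] = 1.1363, γ^t·E[r] = 0.093576, running G = 3.083053

G = 3.0831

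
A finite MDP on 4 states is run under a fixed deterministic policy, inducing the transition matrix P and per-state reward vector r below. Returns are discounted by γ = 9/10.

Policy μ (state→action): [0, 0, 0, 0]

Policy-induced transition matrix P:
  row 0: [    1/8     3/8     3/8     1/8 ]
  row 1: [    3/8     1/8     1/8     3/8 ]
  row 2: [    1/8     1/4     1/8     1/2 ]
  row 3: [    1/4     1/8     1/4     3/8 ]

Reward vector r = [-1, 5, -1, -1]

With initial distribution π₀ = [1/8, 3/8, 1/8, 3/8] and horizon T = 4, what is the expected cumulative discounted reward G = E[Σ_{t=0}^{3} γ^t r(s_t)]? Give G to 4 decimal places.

t=0: π = [0.1250, 0.3750, 0.1250, 0.3750], E[r] = 1.2500, γ^t·E[r] = 1.250000, running G = 1.250000
t=1: π = [0.2656, 0.1719, 0.2031, 0.3594], E[r] = 0.0313, γ^t·E[r] = 0.028125, running G = 1.278125
t=2: π = [0.2129, 0.2168, 0.2363, 0.3340], E[r] = 0.3008, γ^t·E[r] = 0.243633, running G = 1.521758
t=3: π = [0.2209, 0.2078, 0.2200, 0.3513], E[r] = 0.2466, γ^t·E[r] = 0.179758, running G = 1.701516

G = 1.7015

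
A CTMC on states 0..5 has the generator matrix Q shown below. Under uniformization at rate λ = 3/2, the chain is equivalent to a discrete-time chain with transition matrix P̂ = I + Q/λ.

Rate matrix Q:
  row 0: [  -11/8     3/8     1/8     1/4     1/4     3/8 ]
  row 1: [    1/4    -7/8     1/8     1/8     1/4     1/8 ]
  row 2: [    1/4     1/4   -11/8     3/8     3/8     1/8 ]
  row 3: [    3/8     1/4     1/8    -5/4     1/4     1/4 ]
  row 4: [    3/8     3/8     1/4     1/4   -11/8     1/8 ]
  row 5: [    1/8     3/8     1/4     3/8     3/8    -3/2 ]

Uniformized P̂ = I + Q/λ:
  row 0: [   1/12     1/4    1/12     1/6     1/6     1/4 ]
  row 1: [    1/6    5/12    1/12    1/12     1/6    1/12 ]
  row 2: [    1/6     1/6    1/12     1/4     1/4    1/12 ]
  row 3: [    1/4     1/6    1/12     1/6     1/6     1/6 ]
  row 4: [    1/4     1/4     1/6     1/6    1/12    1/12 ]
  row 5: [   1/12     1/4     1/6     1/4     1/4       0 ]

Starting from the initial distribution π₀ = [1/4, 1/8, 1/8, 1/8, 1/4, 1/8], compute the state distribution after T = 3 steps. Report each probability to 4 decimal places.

t=0: π = [0.2500, 0.1250, 0.1250, 0.1250, 0.2500, 0.1250]
t=1: π = [0.1667, 0.2500, 0.1146, 0.1771, 0.1667, 0.1250]
t=2: π = [0.1710, 0.2674, 0.1076, 0.1658, 0.1727, 0.1155]
t=3: π = [0.1710, 0.2718, 0.1073, 0.1630, 0.1709, 0.1160]

π = [0.1710, 0.2718, 0.1073, 0.1630, 0.1709, 0.1160]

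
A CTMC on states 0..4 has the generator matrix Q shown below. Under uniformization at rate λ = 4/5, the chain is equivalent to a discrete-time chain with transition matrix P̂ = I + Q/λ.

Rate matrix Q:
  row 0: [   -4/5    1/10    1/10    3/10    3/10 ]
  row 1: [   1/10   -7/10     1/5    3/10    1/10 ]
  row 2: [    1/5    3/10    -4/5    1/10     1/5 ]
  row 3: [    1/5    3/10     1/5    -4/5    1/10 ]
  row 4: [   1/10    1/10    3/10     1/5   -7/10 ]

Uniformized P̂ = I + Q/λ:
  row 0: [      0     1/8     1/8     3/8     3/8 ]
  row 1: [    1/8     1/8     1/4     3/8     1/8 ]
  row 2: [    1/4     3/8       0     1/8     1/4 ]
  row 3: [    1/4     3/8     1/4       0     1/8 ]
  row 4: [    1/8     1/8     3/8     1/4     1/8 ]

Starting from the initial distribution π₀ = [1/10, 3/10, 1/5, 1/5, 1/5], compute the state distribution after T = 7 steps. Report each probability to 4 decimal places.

t=0: π = [0.1000, 0.3000, 0.2000, 0.2000, 0.2000]
t=1: π = [0.1625, 0.2250, 0.2125, 0.2250, 0.1750]
t=2: π = [0.1594, 0.2344, 0.1984, 0.2156, 0.1922]
t=3: π = [0.1568, 0.2285, 0.2045, 0.2205, 0.1896]
t=4: π = [0.1585, 0.2313, 0.2030, 0.2175, 0.1898]
t=5: π = [0.1577, 0.2301, 0.2032, 0.2190, 0.1900]
t=6: π = [0.1580, 0.2305, 0.2032, 0.2183, 0.1898]
t=7: π = [0.1579, 0.2304, 0.2032, 0.2186, 0.1899]

π = [0.1579, 0.2304, 0.2032, 0.2186, 0.1899]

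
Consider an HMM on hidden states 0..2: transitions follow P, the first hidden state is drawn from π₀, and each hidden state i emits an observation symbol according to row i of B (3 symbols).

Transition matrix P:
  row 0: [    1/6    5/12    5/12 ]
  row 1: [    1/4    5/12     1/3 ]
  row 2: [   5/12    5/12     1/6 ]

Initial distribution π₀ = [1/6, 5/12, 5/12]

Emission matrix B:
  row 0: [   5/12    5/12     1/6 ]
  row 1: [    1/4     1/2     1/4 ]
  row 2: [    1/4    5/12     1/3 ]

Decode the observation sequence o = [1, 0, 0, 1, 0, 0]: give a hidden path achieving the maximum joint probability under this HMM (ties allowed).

t=0: δ = [6.944e-02, 2.083e-01, 1.736e-01]  (obs o_0=1)
t=1: δ = [3.014e-02, 2.170e-02, 1.736e-02]  ψ = [2, 1, 1]  (obs o_1=0)
t=2: δ = [3.014e-03, 3.140e-03, 3.140e-03]  ψ = [2, 0, 0]  (obs o_2=0)
t=3: δ = [5.451e-04, 6.541e-04, 5.233e-04]  ψ = [2, 1, 0]  (obs o_3=1)
t=4: δ = [9.085e-05, 6.814e-05, 5.678e-05]  ψ = [2, 1, 0]  (obs o_4=0)
t=5: δ = [9.858e-06, 9.463e-06, 9.463e-06]  ψ = [2, 0, 0]  (obs o_5=0)
backtrack: best end state = 0; path = [2, 0, 2, 0, 2, 0]

path = [2, 0, 2, 0, 2, 0]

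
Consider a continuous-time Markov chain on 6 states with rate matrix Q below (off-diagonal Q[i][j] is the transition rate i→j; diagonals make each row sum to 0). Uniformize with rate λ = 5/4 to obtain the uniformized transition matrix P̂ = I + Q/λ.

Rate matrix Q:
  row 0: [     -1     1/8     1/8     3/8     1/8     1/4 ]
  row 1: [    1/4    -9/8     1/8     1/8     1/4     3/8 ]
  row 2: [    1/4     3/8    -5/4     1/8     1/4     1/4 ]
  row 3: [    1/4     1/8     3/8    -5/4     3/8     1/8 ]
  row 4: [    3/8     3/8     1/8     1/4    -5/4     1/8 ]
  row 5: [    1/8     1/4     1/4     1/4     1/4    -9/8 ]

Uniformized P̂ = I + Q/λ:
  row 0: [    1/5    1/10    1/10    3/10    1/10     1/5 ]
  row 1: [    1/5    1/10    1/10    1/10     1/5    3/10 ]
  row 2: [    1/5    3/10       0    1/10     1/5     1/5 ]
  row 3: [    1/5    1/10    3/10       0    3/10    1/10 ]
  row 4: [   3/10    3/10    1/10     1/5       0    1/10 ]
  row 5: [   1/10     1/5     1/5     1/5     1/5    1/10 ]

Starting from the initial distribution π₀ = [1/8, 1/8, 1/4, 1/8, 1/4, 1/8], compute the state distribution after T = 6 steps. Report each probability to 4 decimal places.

π = [0.1994, 0.1765, 0.1349, 0.1573, 0.1632, 0.1687]

t=0: π = [0.1250, 0.1250, 0.2500, 0.1250, 0.2500, 0.1250]
t=1: π = [0.2125, 0.2125, 0.1125, 0.1500, 0.1500, 0.1625]
t=2: π = [0.1988, 0.1688, 0.1350, 0.1588, 0.1638, 0.1750]
t=3: π = [0.1989, 0.1773, 0.1358, 0.1578, 0.1633, 0.1671]
t=4: π = [0.1996, 0.1765, 0.1347, 0.1570, 0.1632, 0.1689]
t=5: π = [0.1994, 0.1765, 0.1348, 0.1574, 0.1631, 0.1687]
t=6: π = [0.1994, 0.1765, 0.1349, 0.1573, 0.1632, 0.1687]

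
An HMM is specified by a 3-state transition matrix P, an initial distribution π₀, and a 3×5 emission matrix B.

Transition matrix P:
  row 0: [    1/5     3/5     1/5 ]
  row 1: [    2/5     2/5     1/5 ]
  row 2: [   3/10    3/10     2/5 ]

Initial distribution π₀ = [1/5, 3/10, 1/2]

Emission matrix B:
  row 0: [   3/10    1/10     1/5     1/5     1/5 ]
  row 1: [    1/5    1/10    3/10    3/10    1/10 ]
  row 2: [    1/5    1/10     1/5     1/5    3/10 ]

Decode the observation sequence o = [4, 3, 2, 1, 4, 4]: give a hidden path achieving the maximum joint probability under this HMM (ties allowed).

path = [2, 2, 2, 2, 2, 2]

t=0: δ = [4.000e-02, 3.000e-02, 1.500e-01]  (obs o_0=4)
t=1: δ = [9.000e-03, 1.350e-02, 1.200e-02]  ψ = [2, 2, 2]  (obs o_1=3)
t=2: δ = [1.080e-03, 1.620e-03, 9.600e-04]  ψ = [1, 0, 2]  (obs o_2=2)
t=3: δ = [6.480e-05, 6.480e-05, 3.840e-05]  ψ = [1, 0, 2]  (obs o_3=1)
t=4: δ = [5.184e-06, 3.888e-06, 4.608e-06]  ψ = [1, 0, 2]  (obs o_4=4)
t=5: δ = [3.110e-07, 3.110e-07, 5.530e-07]  ψ = [1, 0, 2]  (obs o_5=4)
backtrack: best end state = 2; path = [2, 2, 2, 2, 2, 2]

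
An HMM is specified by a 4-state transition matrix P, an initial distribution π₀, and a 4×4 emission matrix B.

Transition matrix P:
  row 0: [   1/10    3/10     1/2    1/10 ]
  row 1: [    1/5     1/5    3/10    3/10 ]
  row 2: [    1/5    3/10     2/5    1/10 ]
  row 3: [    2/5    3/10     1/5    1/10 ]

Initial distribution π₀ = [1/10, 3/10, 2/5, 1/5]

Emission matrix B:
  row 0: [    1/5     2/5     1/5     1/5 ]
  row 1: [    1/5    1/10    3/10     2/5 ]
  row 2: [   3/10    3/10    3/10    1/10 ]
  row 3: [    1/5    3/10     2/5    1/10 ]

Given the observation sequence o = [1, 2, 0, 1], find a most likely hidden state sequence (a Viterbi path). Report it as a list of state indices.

path = [2, 2, 2, 2]

t=0: δ = [4.000e-02, 3.000e-02, 1.200e-01, 6.000e-02]  (obs o_0=1)
t=1: δ = [4.800e-03, 1.080e-02, 1.440e-02, 4.800e-03]  ψ = [2, 2, 2, 2]  (obs o_1=2)
t=2: δ = [5.760e-04, 8.640e-04, 1.728e-03, 6.480e-04]  ψ = [2, 2, 2, 1]  (obs o_2=0)
t=3: δ = [1.382e-04, 5.184e-05, 2.074e-04, 7.776e-05]  ψ = [2, 2, 2, 1]  (obs o_3=1)
backtrack: best end state = 2; path = [2, 2, 2, 2]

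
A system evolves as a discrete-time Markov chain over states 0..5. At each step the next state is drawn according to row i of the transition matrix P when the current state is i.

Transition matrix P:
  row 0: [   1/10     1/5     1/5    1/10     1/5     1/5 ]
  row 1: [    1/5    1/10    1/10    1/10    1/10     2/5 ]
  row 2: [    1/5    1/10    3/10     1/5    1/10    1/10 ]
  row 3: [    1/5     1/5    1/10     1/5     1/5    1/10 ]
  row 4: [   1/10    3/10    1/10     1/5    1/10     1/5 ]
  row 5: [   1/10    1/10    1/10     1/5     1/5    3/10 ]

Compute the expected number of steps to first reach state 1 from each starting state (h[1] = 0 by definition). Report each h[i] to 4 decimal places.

First-step conditioning: h[1] = 0; for i ≠ 1, h[i] = 1 + Σ_k P[i][k]·h[k].
  h[0] = 1 + 1/10·h[0] + 1/5·h[2] + 1/10·h[3] + 1/5·h[4] + 1/5·h[5]
  h[2] = 1 + 1/5·h[0] + 3/10·h[2] + 1/5·h[3] + 1/10·h[4] + 1/10·h[5]
  h[3] = 1 + 1/5·h[0] + 1/10·h[2] + 1/5·h[3] + 1/5·h[4] + 1/10·h[5]
  h[4] = 1 + 1/10·h[0] + 1/10·h[2] + 1/5·h[3] + 1/10·h[4] + 1/5·h[5]
  h[5] = 1 + 1/10·h[0] + 1/10·h[2] + 1/5·h[3] + 1/5·h[4] + 3/10·h[5]
Solving the 5×5 linear system over states ≠ 1 gives exactly h = [80060/14549, 0, 88810/14549, 78230/14549, 71820/14549, 87780/14549] (h[1] = 0 is the target).

h = [5.5028, 0.0000, 6.1042, 5.3770, 4.9364, 6.0334]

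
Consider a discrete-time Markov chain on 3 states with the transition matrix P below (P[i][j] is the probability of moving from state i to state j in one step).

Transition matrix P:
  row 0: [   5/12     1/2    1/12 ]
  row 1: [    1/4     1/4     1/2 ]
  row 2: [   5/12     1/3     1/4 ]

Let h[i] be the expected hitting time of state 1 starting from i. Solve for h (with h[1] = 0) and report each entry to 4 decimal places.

First-step conditioning: h[1] = 0; for i ≠ 1, h[i] = 1 + Σ_k P[i][k]·h[k].
  h[0] = 1 + 5/12·h[0] + 1/12·h[2]
  h[2] = 1 + 5/12·h[0] + 1/4·h[2]
Solving the 2×2 linear system over states ≠ 1 gives exactly h = [60/29, 0, 72/29] (h[1] = 0 is the target).

h = [2.0690, 0.0000, 2.4828]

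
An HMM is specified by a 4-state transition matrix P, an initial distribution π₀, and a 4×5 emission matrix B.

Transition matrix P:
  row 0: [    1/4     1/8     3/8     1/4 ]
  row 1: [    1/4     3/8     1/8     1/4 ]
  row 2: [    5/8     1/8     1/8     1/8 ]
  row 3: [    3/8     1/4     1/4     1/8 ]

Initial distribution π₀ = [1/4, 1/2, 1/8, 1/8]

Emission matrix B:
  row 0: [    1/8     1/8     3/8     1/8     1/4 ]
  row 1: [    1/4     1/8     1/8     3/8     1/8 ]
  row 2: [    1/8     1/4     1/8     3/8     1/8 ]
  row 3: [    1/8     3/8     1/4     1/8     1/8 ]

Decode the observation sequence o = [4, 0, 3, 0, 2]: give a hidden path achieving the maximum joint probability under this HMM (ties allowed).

path = [1, 1, 1, 1, 0]

t=0: δ = [6.250e-02, 6.250e-02, 1.562e-02, 1.562e-02]  (obs o_0=4)
t=1: δ = [1.953e-03, 5.859e-03, 2.930e-03, 1.953e-03]  ψ = [0, 1, 0, 0]  (obs o_1=0)
t=2: δ = [2.289e-04, 8.240e-04, 2.747e-04, 1.831e-04]  ψ = [2, 1, 0, 1]  (obs o_2=3)
t=3: δ = [2.575e-05, 7.725e-05, 1.287e-05, 2.575e-05]  ψ = [1, 1, 1, 1]  (obs o_3=0)
t=4: δ = [7.242e-06, 3.621e-06, 1.207e-06, 4.828e-06]  ψ = [1, 1, 0, 1]  (obs o_4=2)
backtrack: best end state = 0; path = [1, 1, 1, 1, 0]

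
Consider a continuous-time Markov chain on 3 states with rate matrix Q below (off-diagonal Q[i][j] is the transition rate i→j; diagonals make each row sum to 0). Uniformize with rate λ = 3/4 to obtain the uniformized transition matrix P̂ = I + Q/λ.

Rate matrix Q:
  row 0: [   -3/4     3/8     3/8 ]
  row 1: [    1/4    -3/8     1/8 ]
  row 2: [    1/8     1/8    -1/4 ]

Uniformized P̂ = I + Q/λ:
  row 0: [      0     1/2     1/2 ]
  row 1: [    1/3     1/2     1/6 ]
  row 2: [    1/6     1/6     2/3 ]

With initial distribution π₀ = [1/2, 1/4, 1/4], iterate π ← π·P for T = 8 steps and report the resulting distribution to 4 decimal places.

π = [0.1923, 0.3462, 0.4614]

t=0: π = [0.5000, 0.2500, 0.2500]
t=1: π = [0.1250, 0.4167, 0.4583]
t=2: π = [0.2153, 0.3472, 0.4375]
t=3: π = [0.1887, 0.3542, 0.4572]
t=4: π = [0.1943, 0.3476, 0.4581]
t=5: π = [0.1922, 0.3473, 0.4605]
t=6: π = [0.1925, 0.3465, 0.4610]
t=7: π = [0.1923, 0.3463, 0.4613]
t=8: π = [0.1923, 0.3462, 0.4614]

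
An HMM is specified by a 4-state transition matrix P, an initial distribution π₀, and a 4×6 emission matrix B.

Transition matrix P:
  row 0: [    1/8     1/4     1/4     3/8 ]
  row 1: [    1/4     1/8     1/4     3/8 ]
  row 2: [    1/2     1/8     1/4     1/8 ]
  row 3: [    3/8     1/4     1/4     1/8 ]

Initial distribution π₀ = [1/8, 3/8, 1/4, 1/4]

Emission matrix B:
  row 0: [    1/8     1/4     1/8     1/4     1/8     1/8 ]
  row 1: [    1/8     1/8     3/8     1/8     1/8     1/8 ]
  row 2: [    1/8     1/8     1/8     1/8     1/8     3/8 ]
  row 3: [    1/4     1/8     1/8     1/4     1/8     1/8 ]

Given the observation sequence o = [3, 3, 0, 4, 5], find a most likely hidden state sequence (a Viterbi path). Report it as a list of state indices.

path = [3, 0, 3, 0, 2]

t=0: δ = [3.125e-02, 4.688e-02, 3.125e-02, 6.250e-02]  (obs o_0=3)
t=1: δ = [5.859e-03, 1.953e-03, 1.953e-03, 4.395e-03]  ψ = [3, 3, 3, 1]  (obs o_1=3)
t=2: δ = [2.060e-04, 1.831e-04, 1.831e-04, 5.493e-04]  ψ = [3, 0, 0, 0]  (obs o_2=0)
t=3: δ = [2.575e-05, 1.717e-05, 1.717e-05, 9.656e-06]  ψ = [3, 3, 3, 0]  (obs o_3=4)
t=4: δ = [1.073e-06, 8.047e-07, 2.414e-06, 1.207e-06]  ψ = [2, 0, 0, 0]  (obs o_4=5)
backtrack: best end state = 2; path = [3, 0, 3, 0, 2]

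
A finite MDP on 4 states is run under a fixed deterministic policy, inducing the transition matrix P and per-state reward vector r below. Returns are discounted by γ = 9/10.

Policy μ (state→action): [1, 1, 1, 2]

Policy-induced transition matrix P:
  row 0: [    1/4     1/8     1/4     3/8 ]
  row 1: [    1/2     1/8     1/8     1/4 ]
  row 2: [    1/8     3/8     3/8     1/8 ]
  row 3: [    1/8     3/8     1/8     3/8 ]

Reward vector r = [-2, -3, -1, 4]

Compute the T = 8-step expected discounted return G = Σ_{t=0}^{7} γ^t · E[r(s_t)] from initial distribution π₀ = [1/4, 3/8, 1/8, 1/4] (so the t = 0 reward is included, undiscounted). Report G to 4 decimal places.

t=0: π = [0.2500, 0.3750, 0.1250, 0.2500], E[r] = -0.7500, γ^t·E[r] = -0.750000, running G = -0.750000
t=1: π = [0.2969, 0.2188, 0.1875, 0.2969], E[r] = -0.2500, γ^t·E[r] = -0.225000, running G = -0.975000
t=2: π = [0.2441, 0.2461, 0.2090, 0.3008], E[r] = -0.2324, γ^t·E[r] = -0.188262, running G = -1.163262
t=3: π = [0.2478, 0.2524, 0.2078, 0.2920], E[r] = -0.2927, γ^t·E[r] = -0.213396, running G = -1.376658
t=4: π = [0.2506, 0.2499, 0.2079, 0.2915], E[r] = -0.2930, γ^t·E[r] = -0.192237, running G = -1.568895
t=5: π = [0.2501, 0.2499, 0.2083, 0.2918], E[r] = -0.2909, γ^t·E[r] = -0.171758, running G = -1.740653
t=6: π = [0.2500, 0.2500, 0.2083, 0.2917], E[r] = -0.2915, γ^t·E[r] = -0.154938, running G = -1.895591
t=7: π = [0.2500, 0.2500, 0.2083, 0.2917], E[r] = -0.2917, γ^t·E[r] = -0.139518, running G = -2.035109

G = -2.0351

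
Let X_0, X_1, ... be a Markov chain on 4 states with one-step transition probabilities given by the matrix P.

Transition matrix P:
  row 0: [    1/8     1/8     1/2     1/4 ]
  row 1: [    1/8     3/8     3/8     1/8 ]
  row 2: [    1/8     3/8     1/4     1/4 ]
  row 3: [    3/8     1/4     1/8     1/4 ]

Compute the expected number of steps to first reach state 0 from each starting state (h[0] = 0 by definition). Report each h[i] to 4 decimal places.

First-step conditioning: h[0] = 0; for i ≠ 0, h[i] = 1 + Σ_k P[i][k]·h[k].
  h[1] = 1 + 3/8·h[1] + 3/8·h[2] + 1/8·h[3]
  h[2] = 1 + 3/8·h[1] + 1/4·h[2] + 1/4·h[3]
  h[3] = 1 + 1/4·h[1] + 1/8·h[2] + 1/4·h[3]
Solving the 3×3 linear system over states ≠ 0 gives exactly h = [0, 520/89, 504/89, 376/89] (h[0] = 0 is the target).

h = [0.0000, 5.8427, 5.6629, 4.2247]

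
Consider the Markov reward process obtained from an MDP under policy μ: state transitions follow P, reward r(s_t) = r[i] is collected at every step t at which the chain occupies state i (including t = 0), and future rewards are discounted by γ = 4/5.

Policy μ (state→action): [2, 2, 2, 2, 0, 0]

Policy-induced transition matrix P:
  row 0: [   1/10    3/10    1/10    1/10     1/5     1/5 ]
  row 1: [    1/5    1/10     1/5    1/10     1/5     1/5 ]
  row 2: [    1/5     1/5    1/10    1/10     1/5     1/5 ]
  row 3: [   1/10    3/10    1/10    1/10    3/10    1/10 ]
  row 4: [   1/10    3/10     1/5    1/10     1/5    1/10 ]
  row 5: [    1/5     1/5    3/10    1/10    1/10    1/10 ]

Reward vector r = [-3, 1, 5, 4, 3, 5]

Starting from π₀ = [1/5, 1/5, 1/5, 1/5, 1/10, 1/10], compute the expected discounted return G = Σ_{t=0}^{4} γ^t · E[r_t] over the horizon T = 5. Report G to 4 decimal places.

G = 7.8092

t=0: π = [0.2000, 0.2000, 0.2000, 0.2000, 0.1000, 0.1000], E[r] = 2.2000, γ^t·E[r] = 2.200000, running G = 2.200000
t=1: π = [0.1500, 0.2300, 0.1500, 0.1000, 0.2100, 0.1600], E[r] = 2.3600, γ^t·E[r] = 1.888000, running G = 4.088000
t=2: π = [0.1540, 0.2230, 0.1760, 0.1000, 0.1940, 0.1530], E[r] = 2.3880, γ^t·E[r] = 1.528320, running G = 5.616320
t=3: π = [0.1552, 0.2225, 0.1723, 0.1000, 0.1947, 0.1553], E[r] = 2.3790, γ^t·E[r] = 1.218048, running G = 6.834368
t=4: π = [0.1550, 0.2227, 0.1728, 0.1000, 0.1945, 0.1550], E[r] = 2.3800, γ^t·E[r] = 0.974856, running G = 7.809224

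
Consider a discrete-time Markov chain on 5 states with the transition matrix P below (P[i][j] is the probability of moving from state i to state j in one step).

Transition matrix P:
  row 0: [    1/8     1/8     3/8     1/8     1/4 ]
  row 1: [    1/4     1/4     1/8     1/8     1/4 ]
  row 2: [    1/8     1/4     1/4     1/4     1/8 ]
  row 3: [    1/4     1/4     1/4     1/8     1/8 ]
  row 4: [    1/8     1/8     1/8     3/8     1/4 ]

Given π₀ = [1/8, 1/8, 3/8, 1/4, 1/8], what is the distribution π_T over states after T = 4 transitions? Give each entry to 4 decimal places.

t=0: π = [0.1250, 0.1250, 0.3750, 0.2500, 0.1250]
t=1: π = [0.1719, 0.2188, 0.2344, 0.2031, 0.1719]
t=2: π = [0.1777, 0.2070, 0.2227, 0.1973, 0.1953]
t=3: π = [0.1755, 0.2034, 0.2219, 0.2017, 0.1975]
t=4: π = [0.1756, 0.2034, 0.2218, 0.2021, 0.1971]

π = [0.1756, 0.2034, 0.2218, 0.2021, 0.1971]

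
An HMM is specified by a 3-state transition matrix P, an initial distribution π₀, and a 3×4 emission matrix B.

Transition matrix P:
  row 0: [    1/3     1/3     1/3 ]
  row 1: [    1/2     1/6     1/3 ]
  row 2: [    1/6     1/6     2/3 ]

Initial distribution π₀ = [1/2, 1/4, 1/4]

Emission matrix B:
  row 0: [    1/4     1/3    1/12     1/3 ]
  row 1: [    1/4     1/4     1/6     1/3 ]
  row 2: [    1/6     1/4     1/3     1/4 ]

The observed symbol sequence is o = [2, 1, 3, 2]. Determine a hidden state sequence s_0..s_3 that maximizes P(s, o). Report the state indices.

t=0: δ = [4.167e-02, 4.167e-02, 8.333e-02]  (obs o_0=2)
t=1: δ = [6.944e-03, 3.472e-03, 1.389e-02]  ψ = [1, 0, 2]  (obs o_1=1)
t=2: δ = [7.716e-04, 7.716e-04, 2.315e-03]  ψ = [0, 0, 2]  (obs o_2=3)
t=3: δ = [3.215e-05, 6.430e-05, 5.144e-04]  ψ = [1, 2, 2]  (obs o_3=2)
backtrack: best end state = 2; path = [2, 2, 2, 2]

path = [2, 2, 2, 2]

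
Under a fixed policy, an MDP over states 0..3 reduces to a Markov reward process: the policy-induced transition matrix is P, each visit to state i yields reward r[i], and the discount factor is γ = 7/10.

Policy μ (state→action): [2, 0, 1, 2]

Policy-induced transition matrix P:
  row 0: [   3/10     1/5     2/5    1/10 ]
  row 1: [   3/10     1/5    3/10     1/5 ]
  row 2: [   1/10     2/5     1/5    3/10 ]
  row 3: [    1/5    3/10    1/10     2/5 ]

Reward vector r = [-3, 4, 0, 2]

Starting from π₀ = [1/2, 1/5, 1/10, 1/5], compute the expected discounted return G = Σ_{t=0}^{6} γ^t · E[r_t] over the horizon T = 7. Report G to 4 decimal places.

t=0: π = [0.5000, 0.2000, 0.1000, 0.2000], E[r] = -0.3000, γ^t·E[r] = -0.300000, running G = -0.300000
t=1: π = [0.2600, 0.2400, 0.3000, 0.2000], E[r] = 0.5800, γ^t·E[r] = 0.406000, running G = 0.106000
t=2: π = [0.2200, 0.2800, 0.2560, 0.2440], E[r] = 0.9480, γ^t·E[r] = 0.464520, running G = 0.570520
t=3: π = [0.2244, 0.2756, 0.2476, 0.2524], E[r] = 0.9340, γ^t·E[r] = 0.320362, running G = 0.890882
t=4: π = [0.2252, 0.2748, 0.2472, 0.2528], E[r] = 0.9289, γ^t·E[r] = 0.223034, running G = 1.113916
t=5: π = [0.2253, 0.2747, 0.2472, 0.2528], E[r] = 0.9286, γ^t·E[r] = 0.156062, running G = 1.269977
t=6: π = [0.2253, 0.2747, 0.2473, 0.2527], E[r] = 0.9286, γ^t·E[r] = 0.109245, running G = 1.379222

G = 1.3792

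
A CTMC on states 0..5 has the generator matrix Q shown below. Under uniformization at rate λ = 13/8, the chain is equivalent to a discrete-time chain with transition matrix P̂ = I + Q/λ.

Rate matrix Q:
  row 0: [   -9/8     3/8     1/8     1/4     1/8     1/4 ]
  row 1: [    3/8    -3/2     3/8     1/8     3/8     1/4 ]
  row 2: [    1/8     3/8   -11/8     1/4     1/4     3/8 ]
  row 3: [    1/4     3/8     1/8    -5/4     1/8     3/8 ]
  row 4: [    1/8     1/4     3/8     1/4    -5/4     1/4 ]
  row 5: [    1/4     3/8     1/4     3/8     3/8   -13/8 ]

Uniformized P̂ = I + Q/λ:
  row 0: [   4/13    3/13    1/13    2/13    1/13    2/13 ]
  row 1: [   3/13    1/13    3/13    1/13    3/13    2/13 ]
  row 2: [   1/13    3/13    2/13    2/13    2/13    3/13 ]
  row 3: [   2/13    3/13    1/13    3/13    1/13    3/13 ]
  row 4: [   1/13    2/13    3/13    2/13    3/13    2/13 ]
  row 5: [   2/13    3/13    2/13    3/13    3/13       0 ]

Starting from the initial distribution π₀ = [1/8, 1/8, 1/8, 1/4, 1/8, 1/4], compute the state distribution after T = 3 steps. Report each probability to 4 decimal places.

t=0: π = [0.1250, 0.1250, 0.1250, 0.2500, 0.1250, 0.2500]
t=1: π = [0.1635, 0.2019, 0.1442, 0.1827, 0.1635, 0.1442]
t=2: π = [0.1709, 0.1871, 0.1553, 0.1635, 0.1664, 0.1568]
t=3: π = [0.1698, 0.1892, 0.1553, 0.1641, 0.1674, 0.1542]

π = [0.1698, 0.1892, 0.1553, 0.1641, 0.1674, 0.1542]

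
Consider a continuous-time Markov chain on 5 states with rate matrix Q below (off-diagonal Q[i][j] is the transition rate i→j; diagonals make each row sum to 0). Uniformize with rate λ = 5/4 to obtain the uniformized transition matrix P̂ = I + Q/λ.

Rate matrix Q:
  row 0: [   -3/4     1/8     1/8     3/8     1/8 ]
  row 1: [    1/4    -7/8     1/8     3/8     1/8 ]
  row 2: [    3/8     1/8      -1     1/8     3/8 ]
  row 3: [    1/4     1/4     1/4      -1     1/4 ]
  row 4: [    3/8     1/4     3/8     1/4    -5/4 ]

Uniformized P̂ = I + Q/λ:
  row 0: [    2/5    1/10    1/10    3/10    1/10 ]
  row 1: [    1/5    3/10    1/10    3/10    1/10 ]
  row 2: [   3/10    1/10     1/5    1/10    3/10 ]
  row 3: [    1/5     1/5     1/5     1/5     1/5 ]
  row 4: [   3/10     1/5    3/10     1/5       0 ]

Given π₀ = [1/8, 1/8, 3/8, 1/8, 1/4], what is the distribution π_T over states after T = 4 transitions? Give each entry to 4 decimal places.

π = [0.2891, 0.1712, 0.1682, 0.2292, 0.1423]

t=0: π = [0.1250, 0.1250, 0.3750, 0.1250, 0.2500]
t=1: π = [0.2875, 0.1625, 0.2000, 0.1875, 0.1625]
t=2: π = [0.2938, 0.1675, 0.1713, 0.2250, 0.1425]
t=3: π = [0.2901, 0.1703, 0.1681, 0.2290, 0.1425]
t=4: π = [0.2891, 0.1712, 0.1682, 0.2292, 0.1423]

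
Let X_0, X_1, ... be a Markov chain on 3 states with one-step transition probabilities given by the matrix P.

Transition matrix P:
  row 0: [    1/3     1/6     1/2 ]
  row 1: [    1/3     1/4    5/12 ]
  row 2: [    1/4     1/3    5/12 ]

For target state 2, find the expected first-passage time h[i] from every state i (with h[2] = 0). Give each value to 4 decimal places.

h = [2.0625, 2.2500, 0.0000]

First-step conditioning: h[2] = 0; for i ≠ 2, h[i] = 1 + Σ_k P[i][k]·h[k].
  h[0] = 1 + 1/3·h[0] + 1/6·h[1]
  h[1] = 1 + 1/3·h[0] + 1/4·h[1]
Solving the 2×2 linear system over states ≠ 2 gives exactly h = [33/16, 9/4, 0] (h[2] = 0 is the target).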